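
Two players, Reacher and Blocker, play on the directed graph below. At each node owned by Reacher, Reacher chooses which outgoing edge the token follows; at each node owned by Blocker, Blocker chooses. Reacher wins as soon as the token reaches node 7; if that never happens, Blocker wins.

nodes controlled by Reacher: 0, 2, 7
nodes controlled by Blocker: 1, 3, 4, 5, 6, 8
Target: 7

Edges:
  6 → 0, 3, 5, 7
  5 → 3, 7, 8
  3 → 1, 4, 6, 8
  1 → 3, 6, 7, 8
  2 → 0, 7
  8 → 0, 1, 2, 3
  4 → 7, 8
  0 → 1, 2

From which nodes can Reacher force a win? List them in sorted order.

A0 = {7}
A1: add {2} — 2 (Reacher) has 2→7.
A2: add {0} — 0 (Reacher) has 0→2.
A3 = A2; e.g. 1 (Blocker) can still go to 3. Fixed point.
Reacher's winning region = {0, 2, 7}.

0, 2, 7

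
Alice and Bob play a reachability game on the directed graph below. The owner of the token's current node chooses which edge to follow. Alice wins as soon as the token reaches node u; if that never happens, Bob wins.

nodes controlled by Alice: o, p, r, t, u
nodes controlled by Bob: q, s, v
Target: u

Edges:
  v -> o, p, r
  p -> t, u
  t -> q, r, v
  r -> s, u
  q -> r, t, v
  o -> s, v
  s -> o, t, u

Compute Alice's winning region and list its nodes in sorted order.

p, r, t, u

A0 = {u}
A1: add {p, r} — p (Alice) has p→u; r (Alice) has r→u.
A2: add {t} — t (Alice) has t→r.
A3 = A2; e.g. o (Alice) has no edge into A2. Fixed point.
Alice's winning region = {p, r, t, u}.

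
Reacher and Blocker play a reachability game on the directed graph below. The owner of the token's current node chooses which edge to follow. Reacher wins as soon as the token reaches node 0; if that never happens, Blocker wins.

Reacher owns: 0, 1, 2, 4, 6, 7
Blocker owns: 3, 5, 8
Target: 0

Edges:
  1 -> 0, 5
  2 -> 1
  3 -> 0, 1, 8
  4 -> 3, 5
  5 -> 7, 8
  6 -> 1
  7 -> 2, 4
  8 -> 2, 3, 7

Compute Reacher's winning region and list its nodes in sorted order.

A0 = {0}
A1: add {1} — 1 (Reacher) has 1→0.
A2: add {2, 6} — 2 (Reacher) has 2→1; 6 (Reacher) has 6→1.
A3: add {7} — 7 (Reacher) has 7→2.
A4 = A3; e.g. 3 (Blocker) can still go to 8. Fixed point.
Reacher's winning region = {0, 1, 2, 6, 7}.

0, 1, 2, 6, 7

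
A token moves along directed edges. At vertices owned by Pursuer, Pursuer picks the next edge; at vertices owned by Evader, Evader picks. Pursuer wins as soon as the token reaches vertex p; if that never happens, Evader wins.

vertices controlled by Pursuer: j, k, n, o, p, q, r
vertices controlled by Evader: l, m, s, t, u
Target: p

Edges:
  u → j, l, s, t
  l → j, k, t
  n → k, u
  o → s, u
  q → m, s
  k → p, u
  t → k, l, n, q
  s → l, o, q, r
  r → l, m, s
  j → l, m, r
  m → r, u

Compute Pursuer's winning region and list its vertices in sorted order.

A0 = {p}
A1: add {k} — k (Pursuer) has k→p.
A2: add {n} — n (Pursuer) has n→k.
A3 = A2; e.g. j (Pursuer) has no edge into A2. Fixed point.
Pursuer's winning region = {k, n, p}.

k, n, p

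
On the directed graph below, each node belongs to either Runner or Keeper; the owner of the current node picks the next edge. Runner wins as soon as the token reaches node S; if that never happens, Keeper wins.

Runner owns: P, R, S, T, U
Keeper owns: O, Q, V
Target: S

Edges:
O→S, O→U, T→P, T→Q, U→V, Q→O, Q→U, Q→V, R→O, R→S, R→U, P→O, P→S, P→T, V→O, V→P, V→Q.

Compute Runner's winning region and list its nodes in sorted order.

A0 = {S}
A1: add {P, R} — P (Runner) has P→S; R (Runner) has R→S.
A2: add {T} — T (Runner) has T→P.
A3 = A2; e.g. O (Keeper) can still go to U. Fixed point.
Runner's winning region = {P, R, S, T}.

P, R, S, T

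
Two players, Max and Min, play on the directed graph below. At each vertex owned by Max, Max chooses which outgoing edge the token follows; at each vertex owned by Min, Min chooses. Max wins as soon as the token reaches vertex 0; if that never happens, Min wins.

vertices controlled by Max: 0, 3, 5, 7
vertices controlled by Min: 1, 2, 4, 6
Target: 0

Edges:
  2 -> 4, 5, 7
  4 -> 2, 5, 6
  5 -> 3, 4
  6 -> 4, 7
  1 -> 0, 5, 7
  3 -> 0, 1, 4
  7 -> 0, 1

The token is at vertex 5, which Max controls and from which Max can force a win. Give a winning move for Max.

3

A0 = {0}
A1: add {3, 7} — 3 (Max) has 3→0; 7 (Max) has 7→0.
A2: add {5} — 5 (Max) has 5→3.
A3: add {1} — 1 (Min): all of {0, 5, 7} already in.
A4 = A3; e.g. 2 (Min) can still go to 4. Fixed point.
From 5, successor 3 is in the attractor (rank 1); the other successor 4 is not.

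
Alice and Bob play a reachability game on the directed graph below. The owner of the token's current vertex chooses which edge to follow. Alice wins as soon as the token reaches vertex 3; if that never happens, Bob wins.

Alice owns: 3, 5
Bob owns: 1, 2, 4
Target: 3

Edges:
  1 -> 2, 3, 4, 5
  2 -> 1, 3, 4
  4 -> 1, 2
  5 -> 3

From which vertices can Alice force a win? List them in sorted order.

3, 5

A0 = {3}
A1: add {5} — 5 (Alice) has 5→3.
A2 = A1; e.g. 1 (Bob) can still go to 2. Fixed point.
Alice's winning region = {3, 5}.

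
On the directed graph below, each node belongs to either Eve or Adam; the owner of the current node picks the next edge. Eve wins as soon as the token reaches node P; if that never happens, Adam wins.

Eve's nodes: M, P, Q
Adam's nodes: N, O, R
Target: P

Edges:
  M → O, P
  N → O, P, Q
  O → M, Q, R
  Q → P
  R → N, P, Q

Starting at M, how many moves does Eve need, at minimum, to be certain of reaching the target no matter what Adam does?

1

A0 = {P}
A1: add {M, Q} — M (Eve) has M→P; Q (Eve) has Q→P.
A2 = A1; e.g. N (Adam) can still go to O. Fixed point.
M enters the attractor at level 1, so Eve can force the target in 1 move from there.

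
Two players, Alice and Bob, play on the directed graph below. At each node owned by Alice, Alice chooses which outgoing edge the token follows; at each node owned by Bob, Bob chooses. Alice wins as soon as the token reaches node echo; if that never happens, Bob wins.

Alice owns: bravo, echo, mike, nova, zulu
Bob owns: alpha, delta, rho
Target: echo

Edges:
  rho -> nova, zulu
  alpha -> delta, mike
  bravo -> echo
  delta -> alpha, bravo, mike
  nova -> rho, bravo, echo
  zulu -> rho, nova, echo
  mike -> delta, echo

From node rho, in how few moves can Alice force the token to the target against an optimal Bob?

A0 = {echo}
A1: add {bravo, mike, nova, zulu} — bravo (Alice) has bravo→echo; nova (Alice) has nova→echo; zulu (Alice) has zulu→echo; mike (Alice) has mike→echo.
A2: add {rho} — rho (Bob): all of {nova, zulu} already in.
A3 = A2; e.g. alpha (Bob) can still go to delta. Fixed point.
rho enters the attractor at level 2, so Alice can force the target in 2 moves from there.

2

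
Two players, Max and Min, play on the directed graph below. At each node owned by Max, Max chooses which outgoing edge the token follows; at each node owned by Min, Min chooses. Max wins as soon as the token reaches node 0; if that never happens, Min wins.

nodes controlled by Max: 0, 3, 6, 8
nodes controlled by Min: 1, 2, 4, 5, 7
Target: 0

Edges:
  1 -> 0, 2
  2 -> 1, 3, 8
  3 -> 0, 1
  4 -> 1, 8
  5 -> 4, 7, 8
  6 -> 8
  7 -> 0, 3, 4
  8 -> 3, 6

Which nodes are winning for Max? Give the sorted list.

A0 = {0}
A1: add {3} — 3 (Max) has 3→0.
A2: add {8} — 8 (Max) has 8→3.
A3: add {6} — 6 (Max) has 6→8.
A4 = A3; e.g. 1 (Min) can still go to 2. Fixed point.
Max's winning region = {0, 3, 6, 8}.

0, 3, 6, 8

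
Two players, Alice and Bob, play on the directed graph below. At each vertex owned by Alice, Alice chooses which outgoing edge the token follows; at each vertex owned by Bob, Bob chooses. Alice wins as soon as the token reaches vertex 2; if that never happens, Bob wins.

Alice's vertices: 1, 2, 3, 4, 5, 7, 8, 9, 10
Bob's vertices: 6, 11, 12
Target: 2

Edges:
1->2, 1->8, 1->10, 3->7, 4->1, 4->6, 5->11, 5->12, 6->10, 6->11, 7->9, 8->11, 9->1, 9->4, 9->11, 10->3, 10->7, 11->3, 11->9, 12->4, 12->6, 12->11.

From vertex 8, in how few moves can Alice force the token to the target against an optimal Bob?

6

A0 = {2}
A1: add {1} — 1 (Alice) has 1→2.
A2: add {4, 9} — 4 (Alice) has 4→1; 9 (Alice) has 9→1.
A3: add {7} — 7 (Alice) has 7→9.
A4: add {3, 10} — 3 (Alice) has 3→7; 10 (Alice) has 10→7.
A5: add {11} — 11 (Bob): all of {3, 9} already in.
A6: add {5, 6, 8} — 5 (Alice) has 5→11; 6 (Bob): all of {10, 11} already in; 8 (Alice) has 8→11.
8 enters the attractor at level 6, so Alice can force the target in 6 moves from there.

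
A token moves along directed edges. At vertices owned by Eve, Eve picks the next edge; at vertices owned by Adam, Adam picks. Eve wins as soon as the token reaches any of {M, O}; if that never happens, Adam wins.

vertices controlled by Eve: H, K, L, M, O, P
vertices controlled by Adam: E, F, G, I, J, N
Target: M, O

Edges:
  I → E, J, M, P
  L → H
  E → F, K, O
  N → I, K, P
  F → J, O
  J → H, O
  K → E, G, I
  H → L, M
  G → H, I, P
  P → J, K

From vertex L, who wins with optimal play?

A0 = {M, O}
A1: add {H} — H (Eve) has H→M.
A2: add {J, L} — J (Adam): all of {H, O} already in; L (Eve) has L→H.
L ∈ A2, so Eve can force the target.

Eve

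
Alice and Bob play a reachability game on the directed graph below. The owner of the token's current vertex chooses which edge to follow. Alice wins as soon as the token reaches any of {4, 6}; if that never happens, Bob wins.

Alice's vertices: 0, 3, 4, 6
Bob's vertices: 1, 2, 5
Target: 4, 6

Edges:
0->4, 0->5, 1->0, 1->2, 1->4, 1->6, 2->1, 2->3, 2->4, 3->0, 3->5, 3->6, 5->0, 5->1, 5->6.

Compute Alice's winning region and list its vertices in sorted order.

A0 = {4, 6}
A1: add {0, 3} — 0 (Alice) has 0→4; 3 (Alice) has 3→6.
A2 = A1; e.g. 1 (Bob) can still go to 2. Fixed point.
Alice's winning region = {0, 3, 4, 6}.

0, 3, 4, 6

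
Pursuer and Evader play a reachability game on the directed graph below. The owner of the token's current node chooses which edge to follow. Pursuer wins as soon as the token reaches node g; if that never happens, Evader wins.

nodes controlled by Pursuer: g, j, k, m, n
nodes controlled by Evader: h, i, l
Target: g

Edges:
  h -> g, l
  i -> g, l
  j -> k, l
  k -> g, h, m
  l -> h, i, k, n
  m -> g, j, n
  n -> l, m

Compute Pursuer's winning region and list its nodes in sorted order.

g, j, k, m, n

A0 = {g}
A1: add {k, m} — k (Pursuer) has k→g; m (Pursuer) has m→g.
A2: add {j, n} — j (Pursuer) has j→k; n (Pursuer) has n→m.
A3 = A2; e.g. h (Evader) can still go to l. Fixed point.
Pursuer's winning region = {g, j, k, m, n}.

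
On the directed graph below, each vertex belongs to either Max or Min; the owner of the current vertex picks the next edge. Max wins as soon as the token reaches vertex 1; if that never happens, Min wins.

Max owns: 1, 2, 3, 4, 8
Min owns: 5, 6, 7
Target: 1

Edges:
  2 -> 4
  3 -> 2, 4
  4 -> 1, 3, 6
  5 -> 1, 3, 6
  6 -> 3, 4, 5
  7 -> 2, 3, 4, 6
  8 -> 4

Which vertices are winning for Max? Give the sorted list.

A0 = {1}
A1: add {4} — 4 (Max) has 4→1.
A2: add {2, 3, 8} — 2 (Max) has 2→4; 3 (Max) has 3→4; 8 (Max) has 8→4.
A3 = A2; e.g. 5 (Min) can still go to 6. Fixed point.
Max's winning region = {1, 2, 3, 4, 8}.

1, 2, 3, 4, 8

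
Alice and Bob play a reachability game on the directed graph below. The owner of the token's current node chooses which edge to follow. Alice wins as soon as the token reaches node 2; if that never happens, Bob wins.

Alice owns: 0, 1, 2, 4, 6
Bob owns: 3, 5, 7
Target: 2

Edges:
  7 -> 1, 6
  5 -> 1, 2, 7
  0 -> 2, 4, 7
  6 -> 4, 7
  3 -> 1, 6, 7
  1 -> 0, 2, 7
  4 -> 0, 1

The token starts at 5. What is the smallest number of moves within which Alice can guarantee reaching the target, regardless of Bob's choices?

5

A0 = {2}
A1: add {0, 1} — 0 (Alice) has 0→2; 1 (Alice) has 1→2.
A2: add {4} — 4 (Alice) has 4→0.
A3: add {6} — 6 (Alice) has 6→4.
A4: add {7} — 7 (Bob): all of {1, 6} already in.
A5: add {3, 5} — 3 (Bob): all of {1, 6, 7} already in; 5 (Bob): all of {1, 2, 7} already in.
A5 = all vertices. Fixed point.
5 enters the attractor at level 5, so Alice can force the target in 5 moves from there.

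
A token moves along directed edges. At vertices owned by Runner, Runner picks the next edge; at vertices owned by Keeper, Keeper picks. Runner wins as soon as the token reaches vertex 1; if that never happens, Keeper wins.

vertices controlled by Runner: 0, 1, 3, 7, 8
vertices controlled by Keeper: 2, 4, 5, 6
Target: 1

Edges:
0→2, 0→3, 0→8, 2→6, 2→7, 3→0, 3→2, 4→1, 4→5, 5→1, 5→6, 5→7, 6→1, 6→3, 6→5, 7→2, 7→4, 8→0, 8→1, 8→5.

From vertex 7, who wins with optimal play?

A0 = {1}
A1: add {8} — 8 (Runner) has 8→1.
A2: add {0} — 0 (Runner) has 0→8.
A3: add {3} — 3 (Runner) has 3→0.
A4 = A3; e.g. 2 (Keeper) can still go to 6. Fixed point.
7 never enters the attractor, so Keeper can avoid the target forever.

Keeper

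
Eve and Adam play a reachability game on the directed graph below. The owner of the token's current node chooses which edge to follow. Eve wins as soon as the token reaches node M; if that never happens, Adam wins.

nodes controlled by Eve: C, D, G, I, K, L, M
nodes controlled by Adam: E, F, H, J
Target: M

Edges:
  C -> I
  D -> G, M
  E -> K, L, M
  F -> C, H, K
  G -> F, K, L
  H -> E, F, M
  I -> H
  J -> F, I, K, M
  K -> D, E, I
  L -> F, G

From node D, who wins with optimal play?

Eve

A0 = {M}
A1: add {D} — D (Eve) has D→M.
D ∈ A1, so Eve can force the target.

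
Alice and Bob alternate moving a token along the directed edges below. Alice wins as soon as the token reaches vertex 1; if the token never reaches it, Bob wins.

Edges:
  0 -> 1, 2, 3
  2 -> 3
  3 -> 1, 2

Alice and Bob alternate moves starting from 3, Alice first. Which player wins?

Alice

Track states (vertex, player-to-move).
A0 = {(1,Alice), (1,Bob)}
A1: add {(0,Alice), (3,Alice)}.
(3,Alice) ∈ A1 ⇒ Alice forces the target.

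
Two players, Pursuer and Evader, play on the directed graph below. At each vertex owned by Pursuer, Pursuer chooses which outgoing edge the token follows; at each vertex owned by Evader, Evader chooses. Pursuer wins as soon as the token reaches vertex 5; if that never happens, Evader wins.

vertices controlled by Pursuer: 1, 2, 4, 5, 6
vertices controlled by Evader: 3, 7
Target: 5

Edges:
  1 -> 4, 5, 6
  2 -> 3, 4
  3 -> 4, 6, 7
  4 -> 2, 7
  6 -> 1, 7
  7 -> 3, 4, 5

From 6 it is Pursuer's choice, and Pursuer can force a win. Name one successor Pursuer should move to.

1

A0 = {5}
A1: add {1} — 1 (Pursuer) has 1→5.
A2: add {6} — 6 (Pursuer) has 6→1.
A3 = A2; e.g. 2 (Pursuer) has no edge into A2. Fixed point.
From 6, successor 1 is in the attractor (rank 1); the other successor 7 is not.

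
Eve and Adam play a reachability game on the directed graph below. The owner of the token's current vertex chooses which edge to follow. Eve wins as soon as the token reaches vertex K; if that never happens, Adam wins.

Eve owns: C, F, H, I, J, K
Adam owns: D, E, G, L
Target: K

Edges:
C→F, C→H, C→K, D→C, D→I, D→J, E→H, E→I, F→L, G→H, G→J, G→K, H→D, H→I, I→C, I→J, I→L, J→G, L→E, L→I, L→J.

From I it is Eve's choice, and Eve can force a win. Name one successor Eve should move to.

C

A0 = {K}
A1: add {C} — C (Eve) has C→K.
A2: add {I} — I (Eve) has I→C.
A3: add {H} — H (Eve) has H→I.
A4: add {E} — E (Adam): all of {H, I} already in.
A5 = A4; e.g. D (Adam) can still go to J. Fixed point.
From I, successor C is in the attractor (rank 1); the other successors J, L are not.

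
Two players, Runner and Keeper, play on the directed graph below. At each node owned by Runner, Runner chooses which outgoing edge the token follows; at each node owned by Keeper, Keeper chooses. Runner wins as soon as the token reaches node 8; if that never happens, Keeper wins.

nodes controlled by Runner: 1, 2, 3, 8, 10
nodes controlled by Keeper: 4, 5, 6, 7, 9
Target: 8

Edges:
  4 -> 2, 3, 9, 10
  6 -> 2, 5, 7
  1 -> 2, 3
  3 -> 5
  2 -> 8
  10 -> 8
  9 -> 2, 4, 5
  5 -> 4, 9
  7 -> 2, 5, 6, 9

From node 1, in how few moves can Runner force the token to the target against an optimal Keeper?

2

A0 = {8}
A1: add {2, 10} — 2 (Runner) has 2→8; 10 (Runner) has 10→8.
A2: add {1} — 1 (Runner) has 1→2.
A3 = A2; e.g. 3 (Runner) has no edge into A2. Fixed point.
1 enters the attractor at level 2, so Runner can force the target in 2 moves from there.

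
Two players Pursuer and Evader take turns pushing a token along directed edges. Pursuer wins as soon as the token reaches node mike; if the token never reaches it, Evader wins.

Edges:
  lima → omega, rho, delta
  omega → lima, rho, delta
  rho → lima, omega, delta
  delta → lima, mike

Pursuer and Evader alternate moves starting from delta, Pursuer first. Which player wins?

Track states (vertex, player-to-move).
A0 = {(mike,Pursuer), (mike,Evader)}
A1: add {(delta,Pursuer)}.
(delta,Pursuer) ∈ A1 ⇒ Pursuer forces the target.

Pursuer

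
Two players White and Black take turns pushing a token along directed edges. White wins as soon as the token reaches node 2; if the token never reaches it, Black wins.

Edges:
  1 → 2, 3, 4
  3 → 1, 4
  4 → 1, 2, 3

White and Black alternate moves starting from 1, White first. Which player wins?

Track states (vertex, player-to-move).
A0 = {(2,White), (2,Black)}
A1: add {(1,White), (4,White)}.
(1,White) ∈ A1 ⇒ White forces the target.

White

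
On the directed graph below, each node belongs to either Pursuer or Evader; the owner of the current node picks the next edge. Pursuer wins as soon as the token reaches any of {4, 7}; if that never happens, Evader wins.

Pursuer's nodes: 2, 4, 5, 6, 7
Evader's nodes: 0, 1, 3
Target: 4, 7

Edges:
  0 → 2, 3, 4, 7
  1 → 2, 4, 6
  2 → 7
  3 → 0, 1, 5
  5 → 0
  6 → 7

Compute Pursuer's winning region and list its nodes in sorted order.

A0 = {4, 7}
A1: add {2, 6} — 2 (Pursuer) has 2→7; 6 (Pursuer) has 6→7.
A2: add {1} — 1 (Evader): all of {2, 4, 6} already in.
A3 = A2; e.g. 0 (Evader) can still go to 3. Fixed point.
Pursuer's winning region = {1, 2, 4, 6, 7}.

1, 2, 4, 6, 7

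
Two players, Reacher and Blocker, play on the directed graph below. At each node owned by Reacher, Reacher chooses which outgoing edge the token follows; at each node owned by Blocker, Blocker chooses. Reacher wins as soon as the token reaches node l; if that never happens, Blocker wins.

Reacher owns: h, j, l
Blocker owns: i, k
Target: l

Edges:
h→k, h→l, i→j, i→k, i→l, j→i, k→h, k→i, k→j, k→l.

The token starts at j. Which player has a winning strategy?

A0 = {l}
A1: add {h} — h (Reacher) has h→l.
A2 = A1; e.g. i (Blocker) can still go to j. Fixed point.
j never enters the attractor, so Blocker can avoid the target forever.

Blocker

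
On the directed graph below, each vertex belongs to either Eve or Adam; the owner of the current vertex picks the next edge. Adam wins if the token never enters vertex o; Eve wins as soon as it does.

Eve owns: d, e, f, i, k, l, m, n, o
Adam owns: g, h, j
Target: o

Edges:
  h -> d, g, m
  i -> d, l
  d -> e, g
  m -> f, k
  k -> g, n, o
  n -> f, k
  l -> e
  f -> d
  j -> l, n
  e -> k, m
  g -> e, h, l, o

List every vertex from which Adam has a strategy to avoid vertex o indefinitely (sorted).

A0 = {o}
A1: add {k} — k (Eve) has k→o.
A2: add {e, m, n} — e (Eve) has e→k; m (Eve) has m→k; n (Eve) has n→k.
A3: add {d, l} — d (Eve) has d→e; l (Eve) has l→e.
A4: add {f, i, j} — f (Eve) has f→d; i (Eve) has i→d; j (Adam): all of {l, n} already in.
A5 = A4; e.g. g (Adam) can still go to h. Fixed point.
Eve's attractor = {d, e, f, i, j, k, l, m, n, o}; Adam avoids the target exactly from the complement.

g, h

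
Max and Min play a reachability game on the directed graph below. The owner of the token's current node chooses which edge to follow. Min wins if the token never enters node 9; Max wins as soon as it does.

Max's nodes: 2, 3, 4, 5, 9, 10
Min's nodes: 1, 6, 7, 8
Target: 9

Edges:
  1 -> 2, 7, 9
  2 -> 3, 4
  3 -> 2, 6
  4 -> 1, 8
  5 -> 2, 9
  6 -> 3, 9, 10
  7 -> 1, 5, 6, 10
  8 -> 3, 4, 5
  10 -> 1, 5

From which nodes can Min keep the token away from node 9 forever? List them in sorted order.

1, 2, 3, 4, 6, 7, 8

A0 = {9}
A1: add {5} — 5 (Max) has 5→9.
A2: add {10} — 10 (Max) has 10→5.
A3 = A2; e.g. 1 (Min) can still go to 2. Fixed point.
Max's attractor = {5, 9, 10}; Min avoids the target exactly from the complement.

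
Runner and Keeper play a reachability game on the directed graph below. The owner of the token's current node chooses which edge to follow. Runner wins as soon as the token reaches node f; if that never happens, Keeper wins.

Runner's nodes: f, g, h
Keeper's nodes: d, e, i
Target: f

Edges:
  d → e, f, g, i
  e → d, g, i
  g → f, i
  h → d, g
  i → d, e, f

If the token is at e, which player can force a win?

A0 = {f}
A1: add {g} — g (Runner) has g→f.
A2: add {h} — h (Runner) has h→g.
A3 = A2; e.g. d (Keeper) can still go to e. Fixed point.
e never enters the attractor, so Keeper can avoid the target forever.

Keeper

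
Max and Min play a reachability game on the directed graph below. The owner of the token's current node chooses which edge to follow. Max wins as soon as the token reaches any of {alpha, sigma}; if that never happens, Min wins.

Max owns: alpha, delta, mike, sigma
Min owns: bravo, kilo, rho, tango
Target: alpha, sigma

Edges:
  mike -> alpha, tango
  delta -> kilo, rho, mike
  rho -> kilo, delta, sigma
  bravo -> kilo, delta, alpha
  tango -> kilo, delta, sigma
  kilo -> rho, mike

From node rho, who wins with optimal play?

Min

A0 = {alpha, sigma}
A1: add {mike} — mike (Max) has mike→alpha.
A2: add {delta} — delta (Max) has delta→mike.
A3 = A2; e.g. kilo (Min) can still go to rho. Fixed point.
rho never enters the attractor, so Min can avoid the target forever.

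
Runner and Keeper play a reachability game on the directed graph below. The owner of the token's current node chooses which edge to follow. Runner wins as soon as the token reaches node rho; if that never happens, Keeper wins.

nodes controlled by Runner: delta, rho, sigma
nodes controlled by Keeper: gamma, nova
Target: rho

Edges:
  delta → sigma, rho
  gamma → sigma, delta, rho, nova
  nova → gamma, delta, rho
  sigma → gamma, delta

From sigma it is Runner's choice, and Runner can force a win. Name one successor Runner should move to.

delta

A0 = {rho}
A1: add {delta} — delta (Runner) has delta→rho.
A2: add {sigma} — sigma (Runner) has sigma→delta.
A3 = A2; e.g. gamma (Keeper) can still go to nova. Fixed point.
From sigma, successor delta is in the attractor (rank 1); the other successor gamma is not.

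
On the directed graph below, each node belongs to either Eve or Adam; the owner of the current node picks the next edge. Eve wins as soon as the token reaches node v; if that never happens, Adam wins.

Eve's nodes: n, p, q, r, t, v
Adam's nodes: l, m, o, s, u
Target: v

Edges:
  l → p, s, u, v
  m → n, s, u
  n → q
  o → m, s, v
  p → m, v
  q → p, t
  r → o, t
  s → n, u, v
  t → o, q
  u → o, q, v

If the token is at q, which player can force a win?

Eve

A0 = {v}
A1: add {p} — p (Eve) has p→v.
A2: add {q} — q (Eve) has q→p.
q ∈ A2, so Eve can force the target.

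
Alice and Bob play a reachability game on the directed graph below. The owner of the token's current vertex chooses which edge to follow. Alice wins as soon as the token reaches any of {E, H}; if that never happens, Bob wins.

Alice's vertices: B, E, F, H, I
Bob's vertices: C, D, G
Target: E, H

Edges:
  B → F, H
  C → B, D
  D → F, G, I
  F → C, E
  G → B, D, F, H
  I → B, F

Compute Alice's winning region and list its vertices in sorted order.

A0 = {E, H}
A1: add {B, F} — B (Alice) has B→H; F (Alice) has F→E.
A2: add {I} — I (Alice) has I→B.
A3 = A2; e.g. C (Bob) can still go to D. Fixed point.
Alice's winning region = {B, E, F, H, I}.

B, E, F, H, I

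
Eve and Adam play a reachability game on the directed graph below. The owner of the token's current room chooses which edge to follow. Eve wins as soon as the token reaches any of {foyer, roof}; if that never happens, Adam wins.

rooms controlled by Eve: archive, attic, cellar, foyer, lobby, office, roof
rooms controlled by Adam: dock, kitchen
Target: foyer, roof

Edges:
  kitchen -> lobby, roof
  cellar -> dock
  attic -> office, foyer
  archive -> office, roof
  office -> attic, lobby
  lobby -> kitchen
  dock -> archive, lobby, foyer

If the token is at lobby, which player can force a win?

A0 = {foyer, roof}
A1: add {archive, attic} — attic (Eve) has attic→foyer; archive (Eve) has archive→roof.
A2: add {office} — office (Eve) has office→attic.
A3 = A2; e.g. kitchen (Adam) can still go to lobby. Fixed point.
lobby never enters the attractor, so Adam can avoid the target forever.

Adam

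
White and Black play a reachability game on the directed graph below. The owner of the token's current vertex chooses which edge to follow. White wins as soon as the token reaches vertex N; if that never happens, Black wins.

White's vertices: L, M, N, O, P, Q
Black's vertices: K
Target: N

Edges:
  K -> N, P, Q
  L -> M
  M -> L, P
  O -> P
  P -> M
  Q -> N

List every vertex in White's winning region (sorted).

N, Q

A0 = {N}
A1: add {Q} — Q (White) has Q→N.
A2 = A1; e.g. K (Black) can still go to P. Fixed point.
White's winning region = {N, Q}.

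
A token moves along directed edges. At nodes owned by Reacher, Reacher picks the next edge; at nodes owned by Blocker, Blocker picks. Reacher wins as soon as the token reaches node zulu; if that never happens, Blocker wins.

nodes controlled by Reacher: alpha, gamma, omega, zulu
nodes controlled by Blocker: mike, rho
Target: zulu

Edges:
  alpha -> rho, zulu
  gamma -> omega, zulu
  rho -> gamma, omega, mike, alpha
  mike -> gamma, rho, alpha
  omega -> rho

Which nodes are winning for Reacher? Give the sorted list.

A0 = {zulu}
A1: add {alpha, gamma} — gamma (Reacher) has gamma→zulu; alpha (Reacher) has alpha→zulu.
A2 = A1; e.g. rho (Blocker) can still go to omega. Fixed point.
Reacher's winning region = {alpha, gamma, zulu}.

alpha, gamma, zulu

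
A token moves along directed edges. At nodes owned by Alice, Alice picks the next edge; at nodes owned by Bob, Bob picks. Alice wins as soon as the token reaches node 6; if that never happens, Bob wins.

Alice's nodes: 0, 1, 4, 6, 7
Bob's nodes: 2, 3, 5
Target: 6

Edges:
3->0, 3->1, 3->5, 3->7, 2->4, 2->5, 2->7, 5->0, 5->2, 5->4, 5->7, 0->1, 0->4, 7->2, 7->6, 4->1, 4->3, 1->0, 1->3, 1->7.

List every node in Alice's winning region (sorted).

A0 = {6}
A1: add {7} — 7 (Alice) has 7→6.
A2: add {1} — 1 (Alice) has 1→7.
A3: add {0, 4} — 0 (Alice) has 0→1; 4 (Alice) has 4→1.
A4 = A3; e.g. 2 (Bob) can still go to 5. Fixed point.
Alice's winning region = {0, 1, 4, 6, 7}.

0, 1, 4, 6, 7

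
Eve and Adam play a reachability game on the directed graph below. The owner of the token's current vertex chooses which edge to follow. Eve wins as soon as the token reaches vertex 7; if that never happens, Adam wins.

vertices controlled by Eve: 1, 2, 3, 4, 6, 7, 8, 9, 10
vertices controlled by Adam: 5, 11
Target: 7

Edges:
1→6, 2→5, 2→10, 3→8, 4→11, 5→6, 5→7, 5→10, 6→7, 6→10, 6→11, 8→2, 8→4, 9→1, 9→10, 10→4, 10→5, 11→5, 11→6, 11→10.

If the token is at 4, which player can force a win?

A0 = {7}
A1: add {6} — 6 (Eve) has 6→7.
A2: add {1} — 1 (Eve) has 1→6.
A3: add {9} — 9 (Eve) has 9→1.
A4 = A3; e.g. 2 (Eve) has no edge into A3. Fixed point.
4 never enters the attractor, so Adam can avoid the target forever.

Adam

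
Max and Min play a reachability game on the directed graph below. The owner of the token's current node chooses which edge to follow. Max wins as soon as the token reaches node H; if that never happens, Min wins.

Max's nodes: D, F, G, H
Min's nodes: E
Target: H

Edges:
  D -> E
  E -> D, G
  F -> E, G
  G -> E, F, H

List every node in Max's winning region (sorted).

A0 = {H}
A1: add {G} — G (Max) has G→H.
A2: add {F} — F (Max) has F→G.
A3 = A2; e.g. D (Max) has no edge into A2. Fixed point.
Max's winning region = {F, G, H}.

F, G, H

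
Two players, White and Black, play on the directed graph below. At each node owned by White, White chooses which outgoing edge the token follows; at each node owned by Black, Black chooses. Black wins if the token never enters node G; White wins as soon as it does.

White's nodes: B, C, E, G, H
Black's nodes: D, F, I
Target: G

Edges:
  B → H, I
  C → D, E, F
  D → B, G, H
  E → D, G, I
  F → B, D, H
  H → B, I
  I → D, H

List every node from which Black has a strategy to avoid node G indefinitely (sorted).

B, D, F, H, I

A0 = {G}
A1: add {E} — E (White) has E→G.
A2: add {C} — C (White) has C→E.
A3 = A2; e.g. B (White) has no edge into A2. Fixed point.
White's attractor = {C, E, G}; Black avoids the target exactly from the complement.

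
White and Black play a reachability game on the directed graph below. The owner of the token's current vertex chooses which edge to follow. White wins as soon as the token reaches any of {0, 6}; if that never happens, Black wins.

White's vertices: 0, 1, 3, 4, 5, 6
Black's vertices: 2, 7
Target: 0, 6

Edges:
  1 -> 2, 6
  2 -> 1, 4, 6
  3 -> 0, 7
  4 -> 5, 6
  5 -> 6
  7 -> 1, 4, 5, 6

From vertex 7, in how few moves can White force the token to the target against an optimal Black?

2

A0 = {0, 6}
A1: add {1, 3, 4, 5} — 1 (White) has 1→6; 3 (White) has 3→0; 4 (White) has 4→6; 5 (White) has 5→6.
A2: add {2, 7} — 2 (Black): all of {1, 4, 6} already in; 7 (Black): all of {1, 4, 5, 6} already in.
A2 = all vertices. Fixed point.
7 enters the attractor at level 2, so White can force the target in 2 moves from there.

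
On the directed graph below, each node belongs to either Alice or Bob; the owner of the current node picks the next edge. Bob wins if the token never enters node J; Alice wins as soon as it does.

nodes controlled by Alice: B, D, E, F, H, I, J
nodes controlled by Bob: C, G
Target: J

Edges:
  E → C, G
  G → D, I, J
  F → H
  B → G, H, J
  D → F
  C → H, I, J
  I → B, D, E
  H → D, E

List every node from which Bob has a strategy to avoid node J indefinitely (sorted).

C, D, E, F, G, H

A0 = {J}
A1: add {B} — B (Alice) has B→J.
A2: add {I} — I (Alice) has I→B.
A3 = A2; e.g. C (Bob) can still go to H. Fixed point.
Alice's attractor = {B, I, J}; Bob avoids the target exactly from the complement.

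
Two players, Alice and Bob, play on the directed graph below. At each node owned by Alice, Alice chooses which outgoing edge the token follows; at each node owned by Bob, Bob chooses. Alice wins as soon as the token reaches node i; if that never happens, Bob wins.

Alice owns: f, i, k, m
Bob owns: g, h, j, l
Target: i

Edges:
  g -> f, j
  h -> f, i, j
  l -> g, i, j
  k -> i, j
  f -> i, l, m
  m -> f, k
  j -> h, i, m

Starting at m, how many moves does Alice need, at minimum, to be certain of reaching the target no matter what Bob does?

2

A0 = {i}
A1: add {f, k} — f (Alice) has f→i; k (Alice) has k→i.
A2: add {m} — m (Alice) has m→f.
A3 = A2; e.g. g (Bob) can still go to j. Fixed point.
m enters the attractor at level 2, so Alice can force the target in 2 moves from there.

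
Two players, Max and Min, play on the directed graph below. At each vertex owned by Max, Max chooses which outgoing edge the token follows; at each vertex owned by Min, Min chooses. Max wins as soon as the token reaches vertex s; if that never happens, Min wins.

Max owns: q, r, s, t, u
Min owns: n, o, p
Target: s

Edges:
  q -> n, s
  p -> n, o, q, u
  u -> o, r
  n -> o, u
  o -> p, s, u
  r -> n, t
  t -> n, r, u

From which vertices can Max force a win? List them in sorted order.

q, s

A0 = {s}
A1: add {q} — q (Max) has q→s.
A2 = A1; e.g. n (Min) can still go to o. Fixed point.
Max's winning region = {q, s}.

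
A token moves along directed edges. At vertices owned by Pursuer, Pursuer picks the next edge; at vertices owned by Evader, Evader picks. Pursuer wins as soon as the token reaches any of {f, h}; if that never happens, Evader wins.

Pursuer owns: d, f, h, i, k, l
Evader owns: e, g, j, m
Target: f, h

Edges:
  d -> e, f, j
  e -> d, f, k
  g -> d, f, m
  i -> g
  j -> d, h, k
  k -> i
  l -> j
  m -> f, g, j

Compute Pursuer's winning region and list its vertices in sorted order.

A0 = {f, h}
A1: add {d} — d (Pursuer) has d→f.
A2 = A1; e.g. e (Evader) can still go to k. Fixed point.
Pursuer's winning region = {d, f, h}.

d, f, h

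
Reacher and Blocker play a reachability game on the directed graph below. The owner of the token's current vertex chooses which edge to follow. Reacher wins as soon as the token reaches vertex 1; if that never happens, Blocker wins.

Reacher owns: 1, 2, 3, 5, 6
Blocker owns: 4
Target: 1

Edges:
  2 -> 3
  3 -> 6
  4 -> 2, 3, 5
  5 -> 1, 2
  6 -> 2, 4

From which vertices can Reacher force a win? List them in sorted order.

A0 = {1}
A1: add {5} — 5 (Reacher) has 5→1.
A2 = A1; e.g. 2 (Reacher) has no edge into A1. Fixed point.
Reacher's winning region = {1, 5}.

1, 5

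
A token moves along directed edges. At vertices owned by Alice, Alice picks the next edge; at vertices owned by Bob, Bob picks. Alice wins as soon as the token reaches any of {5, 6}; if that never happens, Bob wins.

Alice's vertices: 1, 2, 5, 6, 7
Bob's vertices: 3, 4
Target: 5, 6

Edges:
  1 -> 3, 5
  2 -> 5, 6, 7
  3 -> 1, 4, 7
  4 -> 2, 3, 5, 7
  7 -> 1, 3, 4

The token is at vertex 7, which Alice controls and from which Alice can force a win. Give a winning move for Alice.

A0 = {5, 6}
A1: add {1, 2} — 1 (Alice) has 1→5; 2 (Alice) has 2→5.
A2: add {7} — 7 (Alice) has 7→1.
A3 = A2; e.g. 3 (Bob) can still go to 4. Fixed point.
From 7, successor 1 is in the attractor (rank 1); the other successors 3, 4 are not.

1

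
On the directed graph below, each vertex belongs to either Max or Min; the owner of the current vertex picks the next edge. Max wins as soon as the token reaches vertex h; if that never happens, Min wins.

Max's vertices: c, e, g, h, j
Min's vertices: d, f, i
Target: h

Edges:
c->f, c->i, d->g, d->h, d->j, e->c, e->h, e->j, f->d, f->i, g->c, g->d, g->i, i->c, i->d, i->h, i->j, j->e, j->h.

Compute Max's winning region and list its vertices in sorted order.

e, h, j

A0 = {h}
A1: add {e, j} — e (Max) has e→h; j (Max) has j→h.
A2 = A1; e.g. c (Max) has no edge into A1. Fixed point.
Max's winning region = {e, h, j}.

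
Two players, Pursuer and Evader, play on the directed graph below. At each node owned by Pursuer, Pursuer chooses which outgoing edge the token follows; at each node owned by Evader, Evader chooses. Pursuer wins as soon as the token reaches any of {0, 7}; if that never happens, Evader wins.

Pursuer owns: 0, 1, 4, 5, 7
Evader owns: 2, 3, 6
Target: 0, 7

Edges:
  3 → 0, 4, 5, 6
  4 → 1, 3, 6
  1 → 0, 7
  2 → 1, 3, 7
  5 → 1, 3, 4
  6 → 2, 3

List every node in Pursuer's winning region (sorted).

0, 1, 4, 5, 7

A0 = {0, 7}
A1: add {1} — 1 (Pursuer) has 1→0.
A2: add {4, 5} — 4 (Pursuer) has 4→1; 5 (Pursuer) has 5→1.
A3 = A2; e.g. 2 (Evader) can still go to 3. Fixed point.
Pursuer's winning region = {0, 1, 4, 5, 7}.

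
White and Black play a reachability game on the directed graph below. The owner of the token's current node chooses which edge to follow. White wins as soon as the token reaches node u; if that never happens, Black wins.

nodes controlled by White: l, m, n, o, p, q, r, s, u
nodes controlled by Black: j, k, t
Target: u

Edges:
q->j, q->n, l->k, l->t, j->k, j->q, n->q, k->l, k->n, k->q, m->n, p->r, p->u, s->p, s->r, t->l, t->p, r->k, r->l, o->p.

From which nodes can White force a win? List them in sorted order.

A0 = {u}
A1: add {p} — p (White) has p→u.
A2: add {o, s} — o (White) has o→p; s (White) has s→p.
A3 = A2; e.g. j (Black) can still go to k. Fixed point.
White's winning region = {o, p, s, u}.

o, p, s, u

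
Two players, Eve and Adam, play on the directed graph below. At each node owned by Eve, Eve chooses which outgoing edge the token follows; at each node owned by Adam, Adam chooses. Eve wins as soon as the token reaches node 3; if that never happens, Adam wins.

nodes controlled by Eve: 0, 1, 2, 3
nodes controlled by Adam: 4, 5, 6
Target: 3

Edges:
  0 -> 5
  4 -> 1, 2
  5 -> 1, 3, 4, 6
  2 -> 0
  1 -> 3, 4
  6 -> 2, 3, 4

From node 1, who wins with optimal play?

A0 = {3}
A1: add {1} — 1 (Eve) has 1→3.
A2 = A1; e.g. 0 (Eve) has no edge into A1. Fixed point.
1 ∈ A1, so Eve can force the target.

Eve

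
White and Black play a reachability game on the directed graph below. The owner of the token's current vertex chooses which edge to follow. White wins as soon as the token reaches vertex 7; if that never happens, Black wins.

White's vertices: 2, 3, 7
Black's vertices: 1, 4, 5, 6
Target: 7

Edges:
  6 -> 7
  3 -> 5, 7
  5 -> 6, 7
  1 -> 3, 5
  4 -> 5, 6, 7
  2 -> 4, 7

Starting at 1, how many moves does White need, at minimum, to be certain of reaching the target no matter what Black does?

3

A0 = {7}
A1: add {2, 3, 6} — 2 (White) has 2→7; 3 (White) has 3→7; 6 (Black): all of {7} already in.
A2: add {5} — 5 (Black): all of {6, 7} already in.
A3: add {1, 4} — 1 (Black): all of {3, 5} already in; 4 (Black): all of {5, 6, 7} already in.
A3 = all vertices. Fixed point.
1 enters the attractor at level 3, so White can force the target in 3 moves from there.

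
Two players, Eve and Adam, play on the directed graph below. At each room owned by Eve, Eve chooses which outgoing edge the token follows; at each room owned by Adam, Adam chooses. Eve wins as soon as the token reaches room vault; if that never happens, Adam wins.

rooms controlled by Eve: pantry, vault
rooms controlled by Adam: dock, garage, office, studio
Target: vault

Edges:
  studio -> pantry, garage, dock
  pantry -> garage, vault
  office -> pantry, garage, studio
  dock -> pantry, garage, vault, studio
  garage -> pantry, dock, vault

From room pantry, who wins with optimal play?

A0 = {vault}
A1: add {pantry} — pantry (Eve) has pantry→vault.
A2 = A1; e.g. garage (Adam) can still go to dock. Fixed point.
pantry ∈ A1, so Eve can force the target.

Eve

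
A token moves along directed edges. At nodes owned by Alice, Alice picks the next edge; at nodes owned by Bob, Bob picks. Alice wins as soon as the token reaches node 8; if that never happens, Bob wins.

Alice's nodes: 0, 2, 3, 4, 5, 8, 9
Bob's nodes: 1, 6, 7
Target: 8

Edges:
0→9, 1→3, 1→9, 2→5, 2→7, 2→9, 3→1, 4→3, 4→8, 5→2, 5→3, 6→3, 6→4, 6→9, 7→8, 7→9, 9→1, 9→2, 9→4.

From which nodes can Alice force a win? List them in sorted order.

0, 2, 4, 5, 7, 8, 9

A0 = {8}
A1: add {4} — 4 (Alice) has 4→8.
A2: add {9} — 9 (Alice) has 9→4.
A3: add {0, 2, 7} — 0 (Alice) has 0→9; 2 (Alice) has 2→9; 7 (Bob): all of {8, 9} already in.
A4: add {5} — 5 (Alice) has 5→2.
A5 = A4; e.g. 1 (Bob) can still go to 3. Fixed point.
Alice's winning region = {0, 2, 4, 5, 7, 8, 9}.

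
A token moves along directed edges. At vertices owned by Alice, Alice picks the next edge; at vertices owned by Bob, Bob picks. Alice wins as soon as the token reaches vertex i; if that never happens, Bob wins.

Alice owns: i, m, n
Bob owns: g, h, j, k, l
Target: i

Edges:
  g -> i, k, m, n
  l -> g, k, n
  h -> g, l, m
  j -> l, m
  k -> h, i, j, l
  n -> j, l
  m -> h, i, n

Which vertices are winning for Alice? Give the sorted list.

i, m

A0 = {i}
A1: add {m} — m (Alice) has m→i.
A2 = A1; e.g. g (Bob) can still go to k. Fixed point.
Alice's winning region = {i, m}.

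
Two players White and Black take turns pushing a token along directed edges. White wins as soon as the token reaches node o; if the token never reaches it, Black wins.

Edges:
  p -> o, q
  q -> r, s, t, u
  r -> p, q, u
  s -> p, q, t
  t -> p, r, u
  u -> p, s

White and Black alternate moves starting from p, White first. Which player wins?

White

Track states (vertex, player-to-move).
A0 = {(o,White), (o,Black)}
A1: add {(p,White)}.
(p,White) ∈ A1 ⇒ White forces the target.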